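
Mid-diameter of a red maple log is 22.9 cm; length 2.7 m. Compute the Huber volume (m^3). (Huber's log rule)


Huber: V = Am * L,  Am = pi*(Dm/200)^2
Am = pi*(22.9/200)^2 = 0.041187 m^2
V = 0.041187*2.7 = 0.1112 m^3

0.1112


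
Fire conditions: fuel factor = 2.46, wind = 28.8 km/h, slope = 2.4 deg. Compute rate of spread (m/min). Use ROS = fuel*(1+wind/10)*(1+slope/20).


Formula: ROS = fuel * (1 + wind/10) * (1 + slope/20)
Wind factor = 1 + 28.8/10 = 3.88
Slope factor = 1 + 2.4/20 = 1.12
ROS = 2.46 * 3.88 * 1.12 = 10.69 m/min

10.69


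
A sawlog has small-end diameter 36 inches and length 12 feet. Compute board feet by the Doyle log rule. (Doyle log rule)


Doyle: BF = (D - 4)^2 * L / 16
Adjusted diameter = 36 - 4 = 32 in
(D-4)^2 = 32^2 = 1024
BF = 1024 * 12 / 16 = 768 BF

768


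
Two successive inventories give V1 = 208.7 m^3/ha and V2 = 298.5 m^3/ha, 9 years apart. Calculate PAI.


Formula: PAI = (V_T2 - V_T1) / (T2 - T1)
Volume increment = 298.5 - 208.7 = 89.8 m^3/ha
PAI = 89.8 / 9 = 9.98 m^3/ha/year

9.98


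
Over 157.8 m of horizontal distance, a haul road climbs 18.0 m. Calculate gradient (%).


Formula: Gradient = rise / run * 100
Gradient = 18.0 / 157.8 * 100 = 11.4%

11.4


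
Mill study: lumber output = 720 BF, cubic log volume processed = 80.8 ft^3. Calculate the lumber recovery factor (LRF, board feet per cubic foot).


Formula: LRF = Lumber Output (BF) / Log Input (ft^3)
LRF = 720 BF / 80.8 ft^3
LRF = 8.91 BF/ft^3

8.91


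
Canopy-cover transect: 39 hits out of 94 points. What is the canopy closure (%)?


Formula: Canopy closure = covered points / total points * 100
Closure = 39 / 94 * 100
Closure = 0.4149 * 100 = 41.5%

41.5


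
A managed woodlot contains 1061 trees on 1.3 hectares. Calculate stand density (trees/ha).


Formula: Stand Density = N_trees / Area_ha
Density = 1061 trees / 1.3 ha
Density = 816 trees/ha

816


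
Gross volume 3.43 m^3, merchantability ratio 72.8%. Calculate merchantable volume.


Formula: MV = V_total * (merchantable_pct / 100)
Merchantable fraction = 72.8% / 100 = 0.728
MV = 3.43 m^3 * 0.728 = 2.497 m^3

2.497


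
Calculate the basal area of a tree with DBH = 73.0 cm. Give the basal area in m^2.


Formula: BA = pi * (DBH/2)^2 / 10000  (cm^2 to m^2)
Radius = DBH/2 = 73.0/2 = 36.5 cm
BA = pi * 36.5^2 / 10000
   = 4185.3868 cm^2 / 10000
   = 0.4185 m^2

0.4185


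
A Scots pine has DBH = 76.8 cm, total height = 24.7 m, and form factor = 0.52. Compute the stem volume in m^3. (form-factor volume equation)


Formula: V = pi * (DBH/200)^2 * H * ff
Radius = DBH/200 = 76.8/200 = 0.384 m
Radius^2 = 0.384^2 = 0.147456 m^2
V = pi * 0.147456 * 24.7 * 0.52
V = 5.95 m^3

5.95


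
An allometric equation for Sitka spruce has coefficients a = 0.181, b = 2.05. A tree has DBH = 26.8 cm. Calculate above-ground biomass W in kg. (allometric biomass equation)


Formula: W = a * DBH^b  (allometric power law)
DBH^b = 26.8^2.05 = 846.5962
W = 0.181 * 846.5962 = 153.2 kg

153.2


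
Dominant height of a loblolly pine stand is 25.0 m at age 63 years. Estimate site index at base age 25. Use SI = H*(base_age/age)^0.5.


Formula: SI = H_dom * (base_age / age)^0.5
Age ratio = 25 / 63 = 0.39683
sqrt(age_ratio) = 0.62994
SI = 25.0 * 0.62994 = 15.7 m

15.7


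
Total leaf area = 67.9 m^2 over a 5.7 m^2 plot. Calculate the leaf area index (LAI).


Formula: LAI = total leaf area / ground area  (dimensionless)
LAI = 67.9 m^2 / 5.7 m^2
LAI = 11.91

11.91


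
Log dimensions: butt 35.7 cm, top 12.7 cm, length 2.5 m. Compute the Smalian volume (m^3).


Smalian: V = (A1 + A2)/2 * L,  A = pi*(D/200)^2
A1 = pi*(35.7/200)^2 = 0.100098 m^2
A2 = pi*(12.7/200)^2 = 0.012668 m^2
V = (0.100098+0.012668)/2*2.5 = 0.141 m^3

0.141


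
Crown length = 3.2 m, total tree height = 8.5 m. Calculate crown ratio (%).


Formula: Crown Ratio = (Crown Length / Total Height) * 100
CR = (3.2 m / 8.5 m) * 100
CR = 0.3765 * 100 = 37.6%

37.6


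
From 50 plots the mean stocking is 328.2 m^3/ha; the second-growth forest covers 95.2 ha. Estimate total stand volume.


Formula: Total Volume = Mean Volume per ha * Total Area
Total Volume = 328.2 m^3/ha * 95.2 ha
Total Volume = 31245 m^3

31245


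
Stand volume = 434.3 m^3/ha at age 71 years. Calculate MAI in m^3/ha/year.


Formula: MAI = Total Volume / Stand Age
MAI = 434.3 m^3/ha / 71 years
MAI = 6.12 m^3/ha/year

6.12


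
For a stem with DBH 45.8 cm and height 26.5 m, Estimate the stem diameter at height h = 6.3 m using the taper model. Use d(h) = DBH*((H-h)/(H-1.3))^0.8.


Taper: d(h) = DBH * ((H - h) / (H - 1.3))^0.8
Numerator = H - h = 26.5 - 6.3 = 20.2 m
Denominator = H - 1.3 = 26.5 - 1.3 = 25.2 m
Ratio = 20.2 / 25.2 = 0.80159
d = 45.8 * 0.80159^0.8 = 38.4 cm

38.4


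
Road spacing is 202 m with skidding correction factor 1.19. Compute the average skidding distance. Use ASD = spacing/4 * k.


Formula: ASD = (spacing / 4) * correction
Uncorrected distance = spacing / 4 = 202 / 4 = 50.5 m
ASD = 50.5 * 1.19 = 60 m

60


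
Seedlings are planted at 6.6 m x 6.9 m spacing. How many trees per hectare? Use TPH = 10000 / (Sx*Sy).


Formula: TPH = 10000 m^2/ha / (spacing_x * spacing_y)
Area per tree = 6.6 m * 6.9 m = 45.54 m^2
TPH = 10000 / 45.54 = 220 trees/ha

220


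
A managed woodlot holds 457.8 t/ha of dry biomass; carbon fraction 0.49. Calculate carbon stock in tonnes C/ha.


Formula: Carbon Stock = Biomass * Carbon Fraction
C = 457.8 t/ha * 0.49
C = 224.3 t C/ha

224.3


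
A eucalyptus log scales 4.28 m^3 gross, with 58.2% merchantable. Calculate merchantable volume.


Formula: MV = V_total * (merchantable_pct / 100)
Merchantable fraction = 58.2% / 100 = 0.582
MV = 4.28 m^3 * 0.582 = 2.491 m^3

2.491


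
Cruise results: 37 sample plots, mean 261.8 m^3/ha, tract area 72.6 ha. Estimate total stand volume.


Formula: Total Volume = Mean Volume per ha * Total Area
Total Volume = 261.8 m^3/ha * 72.6 ha
Total Volume = 19007 m^3

19007


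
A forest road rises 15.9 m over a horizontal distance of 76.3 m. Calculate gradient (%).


Formula: Gradient = rise / run * 100
Gradient = 15.9 / 76.3 * 100 = 20.8%

20.8


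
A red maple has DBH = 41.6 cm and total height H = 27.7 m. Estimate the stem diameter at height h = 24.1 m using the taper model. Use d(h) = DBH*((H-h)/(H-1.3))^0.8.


Taper: d(h) = DBH * ((H - h) / (H - 1.3))^0.8
Numerator = H - h = 27.7 - 24.1 = 3.6 m
Denominator = H - 1.3 = 27.7 - 1.3 = 26.4 m
Ratio = 3.6 / 26.4 = 0.13636
d = 41.6 * 0.13636^0.8 = 8.4 cm

8.4


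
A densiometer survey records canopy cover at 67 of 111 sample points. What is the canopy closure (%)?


Formula: Canopy closure = covered points / total points * 100
Closure = 67 / 111 * 100
Closure = 0.6036 * 100 = 60.4%

60.4


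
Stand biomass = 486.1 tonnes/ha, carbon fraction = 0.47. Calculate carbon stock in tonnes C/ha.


Formula: Carbon Stock = Biomass * Carbon Fraction
C = 486.1 t/ha * 0.47
C = 228.5 t C/ha

228.5


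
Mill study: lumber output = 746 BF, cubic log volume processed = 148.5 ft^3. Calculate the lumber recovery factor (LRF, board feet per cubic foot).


Formula: LRF = Lumber Output (BF) / Log Input (ft^3)
LRF = 746 BF / 148.5 ft^3
LRF = 5.02 BF/ft^3

5.02


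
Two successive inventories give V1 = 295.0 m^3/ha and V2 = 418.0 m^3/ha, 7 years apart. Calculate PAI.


Formula: PAI = (V_T2 - V_T1) / (T2 - T1)
Volume increment = 418.0 - 295.0 = 123.0 m^3/ha
PAI = 123.0 / 7 = 17.57 m^3/ha/year

17.57


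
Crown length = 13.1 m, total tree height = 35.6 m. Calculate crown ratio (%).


Formula: Crown Ratio = (Crown Length / Total Height) * 100
CR = (13.1 m / 35.6 m) * 100
CR = 0.368 * 100 = 36.8%

36.8


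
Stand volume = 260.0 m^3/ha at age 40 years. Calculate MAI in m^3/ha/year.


Formula: MAI = Total Volume / Stand Age
MAI = 260.0 m^3/ha / 40 years
MAI = 6.5 m^3/ha/year

6.5


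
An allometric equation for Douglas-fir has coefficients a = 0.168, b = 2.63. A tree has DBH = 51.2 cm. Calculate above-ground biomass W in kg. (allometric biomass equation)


Formula: W = a * DBH^b  (allometric power law)
DBH^b = 51.2^2.63 = 31288.1581
W = 0.168 * 31288.1581 = 5256.4 kg

5256.4


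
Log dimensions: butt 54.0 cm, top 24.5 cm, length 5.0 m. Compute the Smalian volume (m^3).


Smalian: V = (A1 + A2)/2 * L,  A = pi*(D/200)^2
A1 = pi*(54.0/200)^2 = 0.229022 m^2
A2 = pi*(24.5/200)^2 = 0.047144 m^2
V = (0.229022+0.047144)/2*5.0 = 0.6904 m^3

0.6904


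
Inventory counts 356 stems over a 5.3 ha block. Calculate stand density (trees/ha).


Formula: Stand Density = N_trees / Area_ha
Density = 356 trees / 5.3 ha
Density = 67 trees/ha

67


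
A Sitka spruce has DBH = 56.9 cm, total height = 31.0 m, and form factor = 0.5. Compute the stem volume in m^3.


Formula: V = pi * (DBH/200)^2 * H * ff
Radius = DBH/200 = 56.9/200 = 0.2845 m
Radius^2 = 0.2845^2 = 0.08094025 m^2
V = pi * 0.08094025 * 31.0 * 0.5
V = 3.941 m^3

3.941


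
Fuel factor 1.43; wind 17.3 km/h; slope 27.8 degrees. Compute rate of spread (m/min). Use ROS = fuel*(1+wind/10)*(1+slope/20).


Formula: ROS = fuel * (1 + wind/10) * (1 + slope/20)
Wind factor = 1 + 17.3/10 = 2.73
Slope factor = 1 + 27.8/20 = 2.39
ROS = 1.43 * 2.73 * 2.39 = 9.33 m/min

9.33


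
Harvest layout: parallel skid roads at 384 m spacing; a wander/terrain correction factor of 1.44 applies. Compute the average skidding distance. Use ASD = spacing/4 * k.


Formula: ASD = (spacing / 4) * correction
Uncorrected distance = spacing / 4 = 384 / 4 = 96 m
ASD = 96 * 1.44 = 138 m

138


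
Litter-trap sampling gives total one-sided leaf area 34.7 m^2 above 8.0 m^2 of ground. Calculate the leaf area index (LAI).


Formula: LAI = total leaf area / ground area  (dimensionless)
LAI = 34.7 m^2 / 8.0 m^2
LAI = 4.34

4.34


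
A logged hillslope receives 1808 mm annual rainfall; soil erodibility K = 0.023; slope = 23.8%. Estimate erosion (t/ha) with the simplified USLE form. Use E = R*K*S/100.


Formula: E = R * K * S / 100  (simplified USLE)
R * K = 1808 * 0.023 = 41.584
E = 41.584 * 23.8 / 100 = 9.9 t/ha

9.9


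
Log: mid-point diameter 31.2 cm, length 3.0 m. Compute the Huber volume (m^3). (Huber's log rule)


Huber: V = Am * L,  Am = pi*(Dm/200)^2
Am = pi*(31.2/200)^2 = 0.076454 m^2
V = 0.076454*3.0 = 0.2294 m^3

0.2294


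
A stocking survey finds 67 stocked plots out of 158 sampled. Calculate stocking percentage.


Formula: Stocking % = stocked plots / total plots * 100
Stocking = 67 / 158 * 100
Stocking = 0.4241 * 100 = 42.4%

42.4


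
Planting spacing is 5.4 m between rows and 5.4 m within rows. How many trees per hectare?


Formula: TPH = 10000 m^2/ha / (spacing_x * spacing_y)
Area per tree = 5.4 m * 5.4 m = 29.16 m^2
TPH = 10000 / 29.16 = 343 trees/ha

343


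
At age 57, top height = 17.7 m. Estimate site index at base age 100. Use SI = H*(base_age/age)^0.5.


Formula: SI = H_dom * (base_age / age)^0.5
Age ratio = 100 / 57 = 1.75439
sqrt(age_ratio) = 1.32453
SI = 17.7 * 1.32453 = 23.4 m

23.4


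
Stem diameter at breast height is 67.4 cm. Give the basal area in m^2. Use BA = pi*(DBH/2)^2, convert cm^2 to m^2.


Formula: BA = pi * (DBH/2)^2 / 10000  (cm^2 to m^2)
Radius = DBH/2 = 67.4/2 = 33.7 cm
BA = pi * 33.7^2 / 10000
   = 3567.8754 cm^2 / 10000
   = 0.3568 m^2

0.3568


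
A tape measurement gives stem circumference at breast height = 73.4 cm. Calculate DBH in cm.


Formula: DBH = C / pi
DBH = 73.4 / pi
pi = 3.14159...
DBH = 23.4 cm

23.4


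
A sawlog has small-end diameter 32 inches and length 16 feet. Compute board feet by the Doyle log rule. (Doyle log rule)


Doyle: BF = (D - 4)^2 * L / 16
Adjusted diameter = 32 - 4 = 28 in
(D-4)^2 = 28^2 = 784
BF = 784 * 16 / 16 = 784 BF

784


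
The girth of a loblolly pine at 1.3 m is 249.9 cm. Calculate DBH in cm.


Formula: DBH = C / pi
DBH = 249.9 / pi
pi = 3.14159...
DBH = 79.5 cm

79.5


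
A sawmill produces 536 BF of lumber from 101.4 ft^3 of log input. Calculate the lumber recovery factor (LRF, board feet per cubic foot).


Formula: LRF = Lumber Output (BF) / Log Input (ft^3)
LRF = 536 BF / 101.4 ft^3
LRF = 5.29 BF/ft^3

5.29


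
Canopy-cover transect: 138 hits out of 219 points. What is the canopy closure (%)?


Formula: Canopy closure = covered points / total points * 100
Closure = 138 / 219 * 100
Closure = 0.6301 * 100 = 63.0%

63.0


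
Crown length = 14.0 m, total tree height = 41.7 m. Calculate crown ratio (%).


Formula: Crown Ratio = (Crown Length / Total Height) * 100
CR = (14.0 m / 41.7 m) * 100
CR = 0.3357 * 100 = 33.6%

33.6


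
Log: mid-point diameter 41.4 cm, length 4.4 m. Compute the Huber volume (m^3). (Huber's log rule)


Huber: V = Am * L,  Am = pi*(Dm/200)^2
Am = pi*(41.4/200)^2 = 0.134614 m^2
V = 0.134614*4.4 = 0.5923 m^3

0.5923


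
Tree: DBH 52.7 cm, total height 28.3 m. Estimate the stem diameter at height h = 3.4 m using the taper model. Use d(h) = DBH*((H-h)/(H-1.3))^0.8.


Taper: d(h) = DBH * ((H - h) / (H - 1.3))^0.8
Numerator = H - h = 28.3 - 3.4 = 24.9 m
Denominator = H - 1.3 = 28.3 - 1.3 = 27.0 m
Ratio = 24.9 / 27.0 = 0.92222
d = 52.7 * 0.92222^0.8 = 49.4 cm

49.4


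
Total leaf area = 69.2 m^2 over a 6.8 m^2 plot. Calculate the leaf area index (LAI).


Formula: LAI = total leaf area / ground area  (dimensionless)
LAI = 69.2 m^2 / 6.8 m^2
LAI = 10.18

10.18


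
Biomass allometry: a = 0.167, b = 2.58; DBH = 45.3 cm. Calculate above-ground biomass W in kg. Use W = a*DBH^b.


Formula: W = a * DBH^b  (allometric power law)
DBH^b = 45.3^2.58 = 18738.4369
W = 0.167 * 18738.4369 = 3129.3 kg

3129.3


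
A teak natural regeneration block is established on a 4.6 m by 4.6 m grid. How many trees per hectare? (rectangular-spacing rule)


Formula: TPH = 10000 m^2/ha / (spacing_x * spacing_y)
Area per tree = 4.6 m * 4.6 m = 21.16 m^2
TPH = 10000 / 21.16 = 473 trees/ha

473


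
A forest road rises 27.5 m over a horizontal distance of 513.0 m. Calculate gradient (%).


Formula: Gradient = rise / run * 100
Gradient = 27.5 / 513.0 * 100 = 5.4%

5.4


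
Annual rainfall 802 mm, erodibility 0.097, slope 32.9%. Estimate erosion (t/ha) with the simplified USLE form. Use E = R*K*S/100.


Formula: E = R * K * S / 100  (simplified USLE)
R * K = 802 * 0.097 = 77.794
E = 77.794 * 32.9 / 100 = 25.59 t/ha

25.59


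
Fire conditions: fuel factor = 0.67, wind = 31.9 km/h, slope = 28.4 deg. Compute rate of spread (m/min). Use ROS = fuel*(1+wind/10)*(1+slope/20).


Formula: ROS = fuel * (1 + wind/10) * (1 + slope/20)
Wind factor = 1 + 31.9/10 = 4.19
Slope factor = 1 + 28.4/20 = 2.42
ROS = 0.67 * 4.19 * 2.42 = 6.79 m/min

6.79


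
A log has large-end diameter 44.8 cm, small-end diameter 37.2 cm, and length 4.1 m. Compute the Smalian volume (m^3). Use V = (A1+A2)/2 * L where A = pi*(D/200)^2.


Smalian: V = (A1 + A2)/2 * L,  A = pi*(D/200)^2
A1 = pi*(44.8/200)^2 = 0.157633 m^2
A2 = pi*(37.2/200)^2 = 0.108687 m^2
V = (0.157633+0.108687)/2*4.1 = 0.546 m^3

0.546


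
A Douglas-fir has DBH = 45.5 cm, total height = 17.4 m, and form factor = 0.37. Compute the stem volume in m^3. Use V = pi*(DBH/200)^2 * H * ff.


Formula: V = pi * (DBH/200)^2 * H * ff
Radius = DBH/200 = 45.5/200 = 0.2275 m
Radius^2 = 0.2275^2 = 0.05175625 m^2
V = pi * 0.05175625 * 17.4 * 0.37
V = 1.047 m^3

1.047


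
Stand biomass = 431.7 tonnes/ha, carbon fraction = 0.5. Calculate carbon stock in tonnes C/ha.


Formula: Carbon Stock = Biomass * Carbon Fraction
C = 431.7 t/ha * 0.5
C = 215.9 t C/ha

215.9


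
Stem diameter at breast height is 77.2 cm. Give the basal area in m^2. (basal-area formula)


Formula: BA = pi * (DBH/2)^2 / 10000  (cm^2 to m^2)
Radius = DBH/2 = 77.2/2 = 38.6 cm
BA = pi * 38.6^2 / 10000
   = 4680.8474 cm^2 / 10000
   = 0.4681 m^2

0.4681


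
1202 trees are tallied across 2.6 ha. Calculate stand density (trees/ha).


Formula: Stand Density = N_trees / Area_ha
Density = 1202 trees / 2.6 ha
Density = 462 trees/ha

462


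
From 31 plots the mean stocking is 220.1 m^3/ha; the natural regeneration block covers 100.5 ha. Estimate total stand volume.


Formula: Total Volume = Mean Volume per ha * Total Area
Total Volume = 220.1 m^3/ha * 100.5 ha
Total Volume = 22120 m^3

22120


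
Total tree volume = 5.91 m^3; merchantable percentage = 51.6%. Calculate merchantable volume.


Formula: MV = V_total * (merchantable_pct / 100)
Merchantable fraction = 51.6% / 100 = 0.516
MV = 5.91 m^3 * 0.516 = 3.05 m^3

3.05


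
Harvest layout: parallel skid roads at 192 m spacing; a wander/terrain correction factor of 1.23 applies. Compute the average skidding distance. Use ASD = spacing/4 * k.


Formula: ASD = (spacing / 4) * correction
Uncorrected distance = spacing / 4 = 192 / 4 = 48 m
ASD = 48 * 1.23 = 59 m

59


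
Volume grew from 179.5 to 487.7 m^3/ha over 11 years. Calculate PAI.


Formula: PAI = (V_T2 - V_T1) / (T2 - T1)
Volume increment = 487.7 - 179.5 = 308.2 m^3/ha
PAI = 308.2 / 11 = 28.02 m^3/ha/year

28.02


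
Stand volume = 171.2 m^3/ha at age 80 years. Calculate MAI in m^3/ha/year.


Formula: MAI = Total Volume / Stand Age
MAI = 171.2 m^3/ha / 80 years
MAI = 2.14 m^3/ha/year

2.14


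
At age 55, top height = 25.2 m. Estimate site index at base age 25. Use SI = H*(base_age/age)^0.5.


Formula: SI = H_dom * (base_age / age)^0.5
Age ratio = 25 / 55 = 0.45455
sqrt(age_ratio) = 0.6742
SI = 25.2 * 0.6742 = 17.0 m

17.0


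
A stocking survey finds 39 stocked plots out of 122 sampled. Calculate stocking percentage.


Formula: Stocking % = stocked plots / total plots * 100
Stocking = 39 / 122 * 100
Stocking = 0.3197 * 100 = 32.0%

32.0


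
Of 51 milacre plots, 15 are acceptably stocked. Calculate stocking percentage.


Formula: Stocking % = stocked plots / total plots * 100
Stocking = 15 / 51 * 100
Stocking = 0.2941 * 100 = 29.4%

29.4


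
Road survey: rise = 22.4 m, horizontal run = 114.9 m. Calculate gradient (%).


Formula: Gradient = rise / run * 100
Gradient = 22.4 / 114.9 * 100 = 19.5%

19.5


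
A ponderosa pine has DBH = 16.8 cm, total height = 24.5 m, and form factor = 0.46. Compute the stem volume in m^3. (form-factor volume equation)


Formula: V = pi * (DBH/200)^2 * H * ff
Radius = DBH/200 = 16.8/200 = 0.084 m
Radius^2 = 0.084^2 = 0.007056 m^2
V = pi * 0.007056 * 24.5 * 0.46
V = 0.25 m^3

0.25


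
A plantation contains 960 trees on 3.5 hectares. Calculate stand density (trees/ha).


Formula: Stand Density = N_trees / Area_ha
Density = 960 trees / 3.5 ha
Density = 274 trees/ha

274


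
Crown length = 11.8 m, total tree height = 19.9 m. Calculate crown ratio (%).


Formula: Crown Ratio = (Crown Length / Total Height) * 100
CR = (11.8 m / 19.9 m) * 100
CR = 0.593 * 100 = 59.3%

59.3


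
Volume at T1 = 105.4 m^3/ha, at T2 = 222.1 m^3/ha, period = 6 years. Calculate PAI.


Formula: PAI = (V_T2 - V_T1) / (T2 - T1)
Volume increment = 222.1 - 105.4 = 116.7 m^3/ha
PAI = 116.7 / 6 = 19.45 m^3/ha/year

19.45


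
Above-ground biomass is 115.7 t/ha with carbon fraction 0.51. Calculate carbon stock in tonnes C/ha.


Formula: Carbon Stock = Biomass * Carbon Fraction
C = 115.7 t/ha * 0.51
C = 59.0 t C/ha

59.0


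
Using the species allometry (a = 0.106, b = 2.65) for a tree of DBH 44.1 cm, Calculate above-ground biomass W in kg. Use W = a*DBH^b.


Formula: W = a * DBH^b  (allometric power law)
DBH^b = 44.1^2.65 = 22790.9413
W = 0.106 * 22790.9413 = 2415.8 kg

2415.8


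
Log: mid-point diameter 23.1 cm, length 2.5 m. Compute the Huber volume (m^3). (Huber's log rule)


Huber: V = Am * L,  Am = pi*(Dm/200)^2
Am = pi*(23.1/200)^2 = 0.04191 m^2
V = 0.04191*2.5 = 0.1048 m^3

0.1048


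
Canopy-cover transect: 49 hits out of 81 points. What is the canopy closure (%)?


Formula: Canopy closure = covered points / total points * 100
Closure = 49 / 81 * 100
Closure = 0.6049 * 100 = 60.5%

60.5


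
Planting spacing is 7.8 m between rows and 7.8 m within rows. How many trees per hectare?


Formula: TPH = 10000 m^2/ha / (spacing_x * spacing_y)
Area per tree = 7.8 m * 7.8 m = 60.84 m^2
TPH = 10000 / 60.84 = 164 trees/ha

164


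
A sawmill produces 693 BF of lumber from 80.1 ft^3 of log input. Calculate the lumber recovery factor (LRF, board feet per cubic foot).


Formula: LRF = Lumber Output (BF) / Log Input (ft^3)
LRF = 693 BF / 80.1 ft^3
LRF = 8.65 BF/ft^3

8.65


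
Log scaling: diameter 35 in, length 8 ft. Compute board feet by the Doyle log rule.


Doyle: BF = (D - 4)^2 * L / 16
Adjusted diameter = 35 - 4 = 31 in
(D-4)^2 = 31^2 = 961
BF = 961 * 8 / 16 = 481 BF

481


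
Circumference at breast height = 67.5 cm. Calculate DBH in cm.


Formula: DBH = C / pi
DBH = 67.5 / pi
pi = 3.14159...
DBH = 21.5 cm

21.5


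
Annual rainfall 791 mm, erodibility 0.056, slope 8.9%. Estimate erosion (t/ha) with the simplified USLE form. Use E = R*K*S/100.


Formula: E = R * K * S / 100  (simplified USLE)
R * K = 791 * 0.056 = 44.296
E = 44.296 * 8.9 / 100 = 3.94 t/ha

3.94


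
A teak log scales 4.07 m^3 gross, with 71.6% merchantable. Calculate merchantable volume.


Formula: MV = V_total * (merchantable_pct / 100)
Merchantable fraction = 71.6% / 100 = 0.716
MV = 4.07 m^3 * 0.716 = 2.914 m^3

2.914


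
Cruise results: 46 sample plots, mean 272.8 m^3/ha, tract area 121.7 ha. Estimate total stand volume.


Formula: Total Volume = Mean Volume per ha * Total Area
Total Volume = 272.8 m^3/ha * 121.7 ha
Total Volume = 33200 m^3

33200


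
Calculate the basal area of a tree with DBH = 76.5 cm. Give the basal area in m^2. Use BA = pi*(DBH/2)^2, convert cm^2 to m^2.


Formula: BA = pi * (DBH/2)^2 / 10000  (cm^2 to m^2)
Radius = DBH/2 = 76.5/2 = 38.25 cm
BA = pi * 38.25^2 / 10000
   = 4596.3464 cm^2 / 10000
   = 0.4596 m^2

0.4596


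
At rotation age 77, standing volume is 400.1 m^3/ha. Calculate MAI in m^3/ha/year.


Formula: MAI = Total Volume / Stand Age
MAI = 400.1 m^3/ha / 77 years
MAI = 5.2 m^3/ha/year

5.2


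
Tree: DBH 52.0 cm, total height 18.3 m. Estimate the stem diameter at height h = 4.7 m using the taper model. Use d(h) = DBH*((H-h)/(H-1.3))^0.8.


Taper: d(h) = DBH * ((H - h) / (H - 1.3))^0.8
Numerator = H - h = 18.3 - 4.7 = 13.6 m
Denominator = H - 1.3 = 18.3 - 1.3 = 17.0 m
Ratio = 13.6 / 17.0 = 0.8
d = 52.0 * 0.8^0.8 = 43.5 cm

43.5


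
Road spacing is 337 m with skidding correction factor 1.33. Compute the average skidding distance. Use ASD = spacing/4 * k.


Formula: ASD = (spacing / 4) * correction
Uncorrected distance = spacing / 4 = 337 / 4 = 84.25 m
ASD = 84.25 * 1.33 = 112 m

112


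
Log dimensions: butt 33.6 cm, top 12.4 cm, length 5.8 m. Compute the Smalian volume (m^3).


Smalian: V = (A1 + A2)/2 * L,  A = pi*(D/200)^2
A1 = pi*(33.6/200)^2 = 0.088668 m^2
A2 = pi*(12.4/200)^2 = 0.012076 m^2
V = (0.088668+0.012076)/2*5.8 = 0.2922 m^3

0.2922


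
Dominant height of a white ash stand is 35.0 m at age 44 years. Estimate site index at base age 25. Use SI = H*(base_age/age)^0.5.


Formula: SI = H_dom * (base_age / age)^0.5
Age ratio = 25 / 44 = 0.56818
sqrt(age_ratio) = 0.75378
SI = 35.0 * 0.75378 = 26.4 m

26.4


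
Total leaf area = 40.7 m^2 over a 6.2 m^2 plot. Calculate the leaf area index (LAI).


Formula: LAI = total leaf area / ground area  (dimensionless)
LAI = 40.7 m^2 / 6.2 m^2
LAI = 6.56

6.56


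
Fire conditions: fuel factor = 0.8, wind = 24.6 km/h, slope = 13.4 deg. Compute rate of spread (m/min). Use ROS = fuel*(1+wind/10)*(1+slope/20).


Formula: ROS = fuel * (1 + wind/10) * (1 + slope/20)
Wind factor = 1 + 24.6/10 = 3.46
Slope factor = 1 + 13.4/20 = 1.67
ROS = 0.8 * 3.46 * 1.67 = 4.62 m/min

4.62


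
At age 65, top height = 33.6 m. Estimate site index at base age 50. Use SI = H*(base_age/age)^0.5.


Formula: SI = H_dom * (base_age / age)^0.5
Age ratio = 50 / 65 = 0.76923
sqrt(age_ratio) = 0.87706
SI = 33.6 * 0.87706 = 29.5 m

29.5


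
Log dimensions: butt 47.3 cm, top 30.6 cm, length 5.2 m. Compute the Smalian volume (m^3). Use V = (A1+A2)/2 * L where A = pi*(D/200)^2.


Smalian: V = (A1 + A2)/2 * L,  A = pi*(D/200)^2
A1 = pi*(47.3/200)^2 = 0.175716 m^2
A2 = pi*(30.6/200)^2 = 0.073542 m^2
V = (0.175716+0.073542)/2*5.2 = 0.6481 m^3

0.6481


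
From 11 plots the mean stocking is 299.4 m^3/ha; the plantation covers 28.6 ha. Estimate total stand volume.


Formula: Total Volume = Mean Volume per ha * Total Area
Total Volume = 299.4 m^3/ha * 28.6 ha
Total Volume = 8563 m^3

8563


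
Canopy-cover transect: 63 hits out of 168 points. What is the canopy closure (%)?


Formula: Canopy closure = covered points / total points * 100
Closure = 63 / 168 * 100
Closure = 0.375 * 100 = 37.5%

37.5


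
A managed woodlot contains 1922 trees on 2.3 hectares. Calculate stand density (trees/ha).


Formula: Stand Density = N_trees / Area_ha
Density = 1922 trees / 2.3 ha
Density = 836 trees/ha

836


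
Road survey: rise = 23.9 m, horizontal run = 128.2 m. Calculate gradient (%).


Formula: Gradient = rise / run * 100
Gradient = 23.9 / 128.2 * 100 = 18.6%

18.6


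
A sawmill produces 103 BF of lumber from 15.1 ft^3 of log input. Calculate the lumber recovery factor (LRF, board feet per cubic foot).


Formula: LRF = Lumber Output (BF) / Log Input (ft^3)
LRF = 103 BF / 15.1 ft^3
LRF = 6.82 BF/ft^3

6.82


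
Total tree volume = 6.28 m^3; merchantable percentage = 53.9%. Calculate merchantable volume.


Formula: MV = V_total * (merchantable_pct / 100)
Merchantable fraction = 53.9% / 100 = 0.539
MV = 6.28 m^3 * 0.539 = 3.385 m^3

3.385


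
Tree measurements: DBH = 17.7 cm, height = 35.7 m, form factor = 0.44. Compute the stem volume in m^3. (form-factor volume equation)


Formula: V = pi * (DBH/200)^2 * H * ff
Radius = DBH/200 = 17.7/200 = 0.0885 m
Radius^2 = 0.0885^2 = 0.00783225 m^2
V = pi * 0.00783225 * 35.7 * 0.44
V = 0.387 m^3

0.387


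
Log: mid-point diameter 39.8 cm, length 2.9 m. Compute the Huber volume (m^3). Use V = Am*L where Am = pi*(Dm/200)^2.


Huber: V = Am * L,  Am = pi*(Dm/200)^2
Am = pi*(39.8/200)^2 = 0.12441 m^2
V = 0.12441*2.9 = 0.3608 m^3

0.3608


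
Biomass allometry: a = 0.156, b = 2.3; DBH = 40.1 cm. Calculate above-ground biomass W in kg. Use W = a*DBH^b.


Formula: W = a * DBH^b  (allometric power law)
DBH^b = 40.1^2.3 = 4866.6718
W = 0.156 * 4866.6718 = 759.2 kg

759.2


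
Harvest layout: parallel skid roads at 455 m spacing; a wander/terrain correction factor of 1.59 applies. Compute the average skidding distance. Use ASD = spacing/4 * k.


Formula: ASD = (spacing / 4) * correction
Uncorrected distance = spacing / 4 = 455 / 4 = 113.75 m
ASD = 113.75 * 1.59 = 181 m

181


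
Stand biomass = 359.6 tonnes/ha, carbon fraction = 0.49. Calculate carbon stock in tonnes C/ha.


Formula: Carbon Stock = Biomass * Carbon Fraction
C = 359.6 t/ha * 0.49
C = 176.2 t C/ha

176.2


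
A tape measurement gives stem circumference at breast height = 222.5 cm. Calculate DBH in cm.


Formula: DBH = C / pi
DBH = 222.5 / pi
pi = 3.14159...
DBH = 70.8 cm

70.8


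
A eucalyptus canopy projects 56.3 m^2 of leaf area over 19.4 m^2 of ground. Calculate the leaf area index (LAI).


Formula: LAI = total leaf area / ground area  (dimensionless)
LAI = 56.3 m^2 / 19.4 m^2
LAI = 2.9

2.9


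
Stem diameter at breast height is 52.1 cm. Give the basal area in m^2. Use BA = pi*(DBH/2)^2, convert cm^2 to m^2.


Formula: BA = pi * (DBH/2)^2 / 10000  (cm^2 to m^2)
Radius = DBH/2 = 52.1/2 = 26.05 cm
BA = pi * 26.05^2 / 10000
   = 2131.8926 cm^2 / 10000
   = 0.2132 m^2

0.2132


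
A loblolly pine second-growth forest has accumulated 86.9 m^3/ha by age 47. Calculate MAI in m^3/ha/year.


Formula: MAI = Total Volume / Stand Age
MAI = 86.9 m^3/ha / 47 years
MAI = 1.85 m^3/ha/year

1.85


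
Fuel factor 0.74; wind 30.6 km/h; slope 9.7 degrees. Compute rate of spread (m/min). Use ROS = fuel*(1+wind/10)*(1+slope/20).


Formula: ROS = fuel * (1 + wind/10) * (1 + slope/20)
Wind factor = 1 + 30.6/10 = 4.06
Slope factor = 1 + 9.7/20 = 1.485
ROS = 0.74 * 4.06 * 1.485 = 4.46 m/min

4.46


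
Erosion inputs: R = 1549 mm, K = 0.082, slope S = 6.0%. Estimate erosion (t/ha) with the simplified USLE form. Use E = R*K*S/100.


Formula: E = R * K * S / 100  (simplified USLE)
R * K = 1549 * 0.082 = 127.018
E = 127.018 * 6.0 / 100 = 7.62 t/ha

7.62


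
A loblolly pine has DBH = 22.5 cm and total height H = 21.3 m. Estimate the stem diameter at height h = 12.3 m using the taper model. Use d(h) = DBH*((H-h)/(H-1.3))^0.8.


Taper: d(h) = DBH * ((H - h) / (H - 1.3))^0.8
Numerator = H - h = 21.3 - 12.3 = 9.0 m
Denominator = H - 1.3 = 21.3 - 1.3 = 20.0 m
Ratio = 9.0 / 20.0 = 0.45
d = 22.5 * 0.45^0.8 = 11.9 cm

11.9


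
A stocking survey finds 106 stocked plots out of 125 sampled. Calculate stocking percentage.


Formula: Stocking % = stocked plots / total plots * 100
Stocking = 106 / 125 * 100
Stocking = 0.848 * 100 = 84.8%

84.8


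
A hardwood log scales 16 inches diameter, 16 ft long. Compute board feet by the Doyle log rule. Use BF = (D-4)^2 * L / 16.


Doyle: BF = (D - 4)^2 * L / 16
Adjusted diameter = 16 - 4 = 12 in
(D-4)^2 = 12^2 = 144
BF = 144 * 16 / 16 = 144 BF

144


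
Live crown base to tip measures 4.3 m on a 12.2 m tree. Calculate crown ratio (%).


Formula: Crown Ratio = (Crown Length / Total Height) * 100
CR = (4.3 m / 12.2 m) * 100
CR = 0.3525 * 100 = 35.2%

35.2


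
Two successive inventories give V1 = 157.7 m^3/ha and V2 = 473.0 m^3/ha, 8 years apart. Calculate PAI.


Formula: PAI = (V_T2 - V_T1) / (T2 - T1)
Volume increment = 473.0 - 157.7 = 315.3 m^3/ha
PAI = 315.3 / 8 = 39.41 m^3/ha/year

39.41


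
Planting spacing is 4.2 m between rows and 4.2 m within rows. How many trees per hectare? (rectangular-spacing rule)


Formula: TPH = 10000 m^2/ha / (spacing_x * spacing_y)
Area per tree = 4.2 m * 4.2 m = 17.64 m^2
TPH = 10000 / 17.64 = 567 trees/ha

567


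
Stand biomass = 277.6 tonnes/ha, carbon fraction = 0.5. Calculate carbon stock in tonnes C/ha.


Formula: Carbon Stock = Biomass * Carbon Fraction
C = 277.6 t/ha * 0.5
C = 138.8 t C/ha

138.8


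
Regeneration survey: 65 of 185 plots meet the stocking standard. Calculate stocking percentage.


Formula: Stocking % = stocked plots / total plots * 100
Stocking = 65 / 185 * 100
Stocking = 0.3514 * 100 = 35.1%

35.1


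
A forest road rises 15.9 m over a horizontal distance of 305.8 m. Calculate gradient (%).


Formula: Gradient = rise / run * 100
Gradient = 15.9 / 305.8 * 100 = 5.2%

5.2


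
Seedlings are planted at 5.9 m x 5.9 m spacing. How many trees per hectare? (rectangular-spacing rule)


Formula: TPH = 10000 m^2/ha / (spacing_x * spacing_y)
Area per tree = 5.9 m * 5.9 m = 34.81 m^2
TPH = 10000 / 34.81 = 287 trees/ha

287


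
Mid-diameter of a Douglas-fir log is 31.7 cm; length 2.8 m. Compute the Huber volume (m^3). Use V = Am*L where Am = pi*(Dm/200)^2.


Huber: V = Am * L,  Am = pi*(Dm/200)^2
Am = pi*(31.7/200)^2 = 0.078924 m^2
V = 0.078924*2.8 = 0.221 m^3

0.221


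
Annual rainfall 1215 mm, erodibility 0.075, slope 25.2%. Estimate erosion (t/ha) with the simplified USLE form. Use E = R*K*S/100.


Formula: E = R * K * S / 100  (simplified USLE)
R * K = 1215 * 0.075 = 91.125
E = 91.125 * 25.2 / 100 = 22.96 t/ha

22.96


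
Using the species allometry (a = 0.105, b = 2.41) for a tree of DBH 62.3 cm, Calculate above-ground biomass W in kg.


Formula: W = a * DBH^b  (allometric power law)
DBH^b = 62.3^2.41 = 21121.0834
W = 0.105 * 21121.0834 = 2217.7 kg

2217.7


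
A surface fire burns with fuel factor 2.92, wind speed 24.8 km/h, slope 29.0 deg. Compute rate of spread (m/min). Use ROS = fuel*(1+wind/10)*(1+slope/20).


Formula: ROS = fuel * (1 + wind/10) * (1 + slope/20)
Wind factor = 1 + 24.8/10 = 3.48
Slope factor = 1 + 29.0/20 = 2.45
ROS = 2.92 * 3.48 * 2.45 = 24.9 m/min

24.9


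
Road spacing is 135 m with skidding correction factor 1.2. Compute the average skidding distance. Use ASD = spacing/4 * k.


Formula: ASD = (spacing / 4) * correction
Uncorrected distance = spacing / 4 = 135 / 4 = 33.75 m
ASD = 33.75 * 1.2 = 41 m

41


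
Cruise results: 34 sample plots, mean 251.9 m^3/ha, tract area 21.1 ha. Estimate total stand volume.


Formula: Total Volume = Mean Volume per ha * Total Area
Total Volume = 251.9 m^3/ha * 21.1 ha
Total Volume = 5315 m^3

5315


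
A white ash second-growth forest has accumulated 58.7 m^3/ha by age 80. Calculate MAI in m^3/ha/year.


Formula: MAI = Total Volume / Stand Age
MAI = 58.7 m^3/ha / 80 years
MAI = 0.73 m^3/ha/year

0.73


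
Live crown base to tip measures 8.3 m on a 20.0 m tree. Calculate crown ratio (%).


Formula: Crown Ratio = (Crown Length / Total Height) * 100
CR = (8.3 m / 20.0 m) * 100
CR = 0.415 * 100 = 41.5%

41.5


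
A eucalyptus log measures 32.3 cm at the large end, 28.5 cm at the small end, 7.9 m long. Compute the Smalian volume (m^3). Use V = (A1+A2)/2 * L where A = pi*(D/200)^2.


Smalian: V = (A1 + A2)/2 * L,  A = pi*(D/200)^2
A1 = pi*(32.3/200)^2 = 0.08194 m^2
A2 = pi*(28.5/200)^2 = 0.063794 m^2
V = (0.08194+0.063794)/2*7.9 = 0.5756 m^3

0.5756


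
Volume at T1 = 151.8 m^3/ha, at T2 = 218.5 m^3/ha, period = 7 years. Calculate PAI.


Formula: PAI = (V_T2 - V_T1) / (T2 - T1)
Volume increment = 218.5 - 151.8 = 66.7 m^3/ha
PAI = 66.7 / 7 = 9.53 m^3/ha/year

9.53


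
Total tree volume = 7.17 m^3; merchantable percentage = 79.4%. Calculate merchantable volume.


Formula: MV = V_total * (merchantable_pct / 100)
Merchantable fraction = 79.4% / 100 = 0.794
MV = 7.17 m^3 * 0.794 = 5.693 m^3

5.693


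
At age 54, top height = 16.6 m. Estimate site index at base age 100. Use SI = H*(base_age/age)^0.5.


Formula: SI = H_dom * (base_age / age)^0.5
Age ratio = 100 / 54 = 1.85185
sqrt(age_ratio) = 1.36083
SI = 16.6 * 1.36083 = 22.6 m

22.6


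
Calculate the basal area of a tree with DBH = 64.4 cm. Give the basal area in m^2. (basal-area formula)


Formula: BA = pi * (DBH/2)^2 / 10000  (cm^2 to m^2)
Radius = DBH/2 = 64.4/2 = 32.2 cm
BA = pi * 32.2^2 / 10000
   = 3257.3289 cm^2 / 10000
   = 0.3257 m^2

0.3257


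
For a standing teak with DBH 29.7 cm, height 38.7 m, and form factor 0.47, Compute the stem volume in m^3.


Formula: V = pi * (DBH/200)^2 * H * ff
Radius = DBH/200 = 29.7/200 = 0.1485 m
Radius^2 = 0.1485^2 = 0.02205225 m^2
V = pi * 0.02205225 * 38.7 * 0.47
V = 1.26 m^3

1.26


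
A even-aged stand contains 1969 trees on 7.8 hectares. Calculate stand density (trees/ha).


Formula: Stand Density = N_trees / Area_ha
Density = 1969 trees / 7.8 ha
Density = 252 trees/ha

252


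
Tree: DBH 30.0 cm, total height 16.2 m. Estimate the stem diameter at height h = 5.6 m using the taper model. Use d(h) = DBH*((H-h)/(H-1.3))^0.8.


Taper: d(h) = DBH * ((H - h) / (H - 1.3))^0.8
Numerator = H - h = 16.2 - 5.6 = 10.6 m
Denominator = H - 1.3 = 16.2 - 1.3 = 14.9 m
Ratio = 10.6 / 14.9 = 0.71141
d = 30.0 * 0.71141^0.8 = 22.8 cm

22.8


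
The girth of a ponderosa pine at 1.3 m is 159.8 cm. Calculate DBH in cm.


Formula: DBH = C / pi
DBH = 159.8 / pi
pi = 3.14159...
DBH = 50.9 cm

50.9


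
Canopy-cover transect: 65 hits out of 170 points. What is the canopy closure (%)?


Formula: Canopy closure = covered points / total points * 100
Closure = 65 / 170 * 100
Closure = 0.3824 * 100 = 38.2%

38.2


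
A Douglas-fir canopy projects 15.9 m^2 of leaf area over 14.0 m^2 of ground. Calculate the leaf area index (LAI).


Formula: LAI = total leaf area / ground area  (dimensionless)
LAI = 15.9 m^2 / 14.0 m^2
LAI = 1.14

1.14


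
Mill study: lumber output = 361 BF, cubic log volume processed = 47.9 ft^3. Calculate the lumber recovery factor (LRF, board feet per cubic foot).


Formula: LRF = Lumber Output (BF) / Log Input (ft^3)
LRF = 361 BF / 47.9 ft^3
LRF = 7.54 BF/ft^3

7.54


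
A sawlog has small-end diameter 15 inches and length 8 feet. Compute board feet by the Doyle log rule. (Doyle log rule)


Doyle: BF = (D - 4)^2 * L / 16
Adjusted diameter = 15 - 4 = 11 in
(D-4)^2 = 11^2 = 121
BF = 121 * 8 / 16 = 61 BF

61


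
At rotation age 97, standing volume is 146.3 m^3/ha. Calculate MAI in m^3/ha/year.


Formula: MAI = Total Volume / Stand Age
MAI = 146.3 m^3/ha / 97 years
MAI = 1.51 m^3/ha/year

1.51


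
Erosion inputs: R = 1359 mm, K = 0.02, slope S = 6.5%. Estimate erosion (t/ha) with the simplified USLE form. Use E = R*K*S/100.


Formula: E = R * K * S / 100  (simplified USLE)
R * K = 1359 * 0.02 = 27.18
E = 27.18 * 6.5 / 100 = 1.77 t/ha

1.77


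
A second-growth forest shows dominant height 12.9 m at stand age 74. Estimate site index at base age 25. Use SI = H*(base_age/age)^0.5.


Formula: SI = H_dom * (base_age / age)^0.5
Age ratio = 25 / 74 = 0.33784
sqrt(age_ratio) = 0.58124
SI = 12.9 * 0.58124 = 7.5 m

7.5


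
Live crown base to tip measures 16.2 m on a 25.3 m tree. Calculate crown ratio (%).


Formula: Crown Ratio = (Crown Length / Total Height) * 100
CR = (16.2 m / 25.3 m) * 100
CR = 0.6403 * 100 = 64.0%

64.0


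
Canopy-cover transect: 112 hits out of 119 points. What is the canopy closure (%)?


Formula: Canopy closure = covered points / total points * 100
Closure = 112 / 119 * 100
Closure = 0.9412 * 100 = 94.1%

94.1


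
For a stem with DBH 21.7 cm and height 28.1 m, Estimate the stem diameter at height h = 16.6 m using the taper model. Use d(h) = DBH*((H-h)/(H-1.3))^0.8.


Taper: d(h) = DBH * ((H - h) / (H - 1.3))^0.8
Numerator = H - h = 28.1 - 16.6 = 11.5 m
Denominator = H - 1.3 = 28.1 - 1.3 = 26.8 m
Ratio = 11.5 / 26.8 = 0.4291
d = 21.7 * 0.4291^0.8 = 11.0 cm

11.0


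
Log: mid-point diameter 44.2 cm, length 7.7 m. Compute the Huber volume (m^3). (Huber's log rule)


Huber: V = Am * L,  Am = pi*(Dm/200)^2
Am = pi*(44.2/200)^2 = 0.153439 m^2
V = 0.153439*7.7 = 1.1815 m^3

1.1815


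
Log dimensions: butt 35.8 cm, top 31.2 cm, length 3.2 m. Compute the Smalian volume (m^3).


Smalian: V = (A1 + A2)/2 * L,  A = pi*(D/200)^2
A1 = pi*(35.8/200)^2 = 0.10066 m^2
A2 = pi*(31.2/200)^2 = 0.076454 m^2
V = (0.10066+0.076454)/2*3.2 = 0.2834 m^3

0.2834


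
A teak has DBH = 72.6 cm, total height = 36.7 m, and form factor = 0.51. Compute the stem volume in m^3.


Formula: V = pi * (DBH/200)^2 * H * ff
Radius = DBH/200 = 72.6/200 = 0.363 m
Radius^2 = 0.363^2 = 0.131769 m^2
V = pi * 0.131769 * 36.7 * 0.51
V = 7.748 m^3

7.748


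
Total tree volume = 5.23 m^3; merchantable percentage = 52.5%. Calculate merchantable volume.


Formula: MV = V_total * (merchantable_pct / 100)
Merchantable fraction = 52.5% / 100 = 0.525
MV = 5.23 m^3 * 0.525 = 2.746 m^3

2.746


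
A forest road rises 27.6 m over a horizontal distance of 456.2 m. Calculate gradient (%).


Formula: Gradient = rise / run * 100
Gradient = 27.6 / 456.2 * 100 = 6.0%

6.0


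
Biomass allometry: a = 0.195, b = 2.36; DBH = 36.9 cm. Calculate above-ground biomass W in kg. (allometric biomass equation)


Formula: W = a * DBH^b  (allometric power law)
DBH^b = 36.9^2.36 = 4990.9386
W = 0.195 * 4990.9386 = 973.2 kg

973.2


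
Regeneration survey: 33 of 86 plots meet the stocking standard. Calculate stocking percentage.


Formula: Stocking % = stocked plots / total plots * 100
Stocking = 33 / 86 * 100
Stocking = 0.3837 * 100 = 38.4%

38.4


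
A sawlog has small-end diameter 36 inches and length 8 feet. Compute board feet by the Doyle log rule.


Doyle: BF = (D - 4)^2 * L / 16
Adjusted diameter = 36 - 4 = 32 in
(D-4)^2 = 32^2 = 1024
BF = 1024 * 8 / 16 = 512 BF

512


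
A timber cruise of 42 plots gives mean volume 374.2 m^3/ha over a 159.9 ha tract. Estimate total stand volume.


Formula: Total Volume = Mean Volume per ha * Total Area
Total Volume = 374.2 m^3/ha * 159.9 ha
Total Volume = 59835 m^3

59835
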